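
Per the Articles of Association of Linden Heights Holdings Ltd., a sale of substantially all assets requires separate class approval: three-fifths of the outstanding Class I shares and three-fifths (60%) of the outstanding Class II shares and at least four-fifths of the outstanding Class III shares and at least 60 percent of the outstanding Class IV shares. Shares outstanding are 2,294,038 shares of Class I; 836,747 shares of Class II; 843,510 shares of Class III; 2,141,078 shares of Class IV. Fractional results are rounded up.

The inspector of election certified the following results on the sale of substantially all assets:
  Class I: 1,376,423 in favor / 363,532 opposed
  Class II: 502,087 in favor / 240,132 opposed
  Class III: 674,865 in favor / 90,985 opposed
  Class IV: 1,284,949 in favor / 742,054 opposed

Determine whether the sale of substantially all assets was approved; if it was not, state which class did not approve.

Class I: 3/5 of 2294038 = 1376422.80, rounded up to 1376423; 1,376,423 required, 1,376,423 in favor — approved.
Class II: 3/5 of 836747 = 502048.20, rounded up to 502049; 502,049 required, 502,087 in favor — approved.
Class III: 4/5 of 843510 = 674808; 674,808 required, 674,865 in favor — approved.
Class IV: 3/5 of 2141078 = 1284646.80, rounded up to 1284647; 1,284,647 required, 1,284,949 in favor — approved.

Approved — every class gave the required vote.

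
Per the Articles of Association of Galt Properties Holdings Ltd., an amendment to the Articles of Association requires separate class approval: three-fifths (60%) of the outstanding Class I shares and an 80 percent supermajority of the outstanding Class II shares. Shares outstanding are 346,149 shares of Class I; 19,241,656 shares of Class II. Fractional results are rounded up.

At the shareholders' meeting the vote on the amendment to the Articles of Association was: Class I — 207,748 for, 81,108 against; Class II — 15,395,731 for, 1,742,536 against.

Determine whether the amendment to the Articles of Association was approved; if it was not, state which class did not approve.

Class I: 3/5 of 346149 = 207689.40, rounded up to 207690; 207,690 required, 207,748 in favor — approved.
Class II: 4/5 of 19241656 = 15393324.80, rounded up to 15393325; 15,393,325 required, 15,395,731 in favor — approved.

Approved — every class gave the required vote.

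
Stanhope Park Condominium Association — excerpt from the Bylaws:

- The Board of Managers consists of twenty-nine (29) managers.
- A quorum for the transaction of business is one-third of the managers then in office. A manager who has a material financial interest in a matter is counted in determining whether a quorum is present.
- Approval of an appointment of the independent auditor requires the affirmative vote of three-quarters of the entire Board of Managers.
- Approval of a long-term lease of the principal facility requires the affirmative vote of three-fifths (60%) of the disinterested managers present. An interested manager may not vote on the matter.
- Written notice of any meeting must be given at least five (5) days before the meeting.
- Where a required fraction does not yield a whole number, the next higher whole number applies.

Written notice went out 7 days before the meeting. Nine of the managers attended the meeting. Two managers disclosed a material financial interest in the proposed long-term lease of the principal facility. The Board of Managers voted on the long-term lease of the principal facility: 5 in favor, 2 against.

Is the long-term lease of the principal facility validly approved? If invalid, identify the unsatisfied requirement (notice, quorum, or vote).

Invalid — quorum requirement not satisfied.

Notice: 7 days given; 5 required (7 ≥ 5). Satisfied.
Quorum: 9 present (interested managers count toward quorum); quorum is 10. Not satisfied.
Vote: the long-term lease of the principal facility requires three-fifths of the disinterested managers present (9 − 2 = 7). 3/5 of 7 = 4.20, rounded up to 5, so 5 affirmative votes are needed; 5 voted in favor. Satisfied. (Moot — without a quorum no business can be validly transacted.)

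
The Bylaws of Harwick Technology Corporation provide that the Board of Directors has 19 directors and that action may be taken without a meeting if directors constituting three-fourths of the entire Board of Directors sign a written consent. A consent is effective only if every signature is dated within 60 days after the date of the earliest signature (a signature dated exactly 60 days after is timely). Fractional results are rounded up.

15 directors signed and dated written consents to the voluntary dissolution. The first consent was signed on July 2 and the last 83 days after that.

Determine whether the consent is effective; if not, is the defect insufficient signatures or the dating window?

Not effective — dating-window requirement not satisfied.

Signatures required: three-fourths of 19 — 3/4 of 19 = 14.25, rounded up to 15, so 15 needed; 15 signed. Sufficient.
Dating window: the latest signature is 83 days after the earliest; the limit is 60 days. Outside the window.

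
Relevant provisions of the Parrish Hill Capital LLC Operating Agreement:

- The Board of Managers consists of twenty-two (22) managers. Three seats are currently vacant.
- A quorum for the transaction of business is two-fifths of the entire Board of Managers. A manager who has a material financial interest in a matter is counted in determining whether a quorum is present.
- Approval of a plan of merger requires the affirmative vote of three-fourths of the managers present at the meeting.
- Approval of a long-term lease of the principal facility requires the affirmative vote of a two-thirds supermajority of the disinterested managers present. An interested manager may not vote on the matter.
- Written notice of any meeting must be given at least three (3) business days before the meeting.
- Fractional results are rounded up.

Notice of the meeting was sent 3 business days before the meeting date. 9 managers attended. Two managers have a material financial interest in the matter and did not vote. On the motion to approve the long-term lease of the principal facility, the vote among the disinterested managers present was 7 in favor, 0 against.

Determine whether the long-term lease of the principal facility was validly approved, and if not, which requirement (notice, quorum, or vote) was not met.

Valid — all requirements satisfied.

Notice: 3 business days given; 3 required (3 ≥ 3). Satisfied.
Quorum: 9 present (interested managers count toward quorum); quorum is 9. Satisfied.
Vote: the long-term lease of the principal facility requires two-thirds of the disinterested managers present (9 − 2 = 7). 2/3 of 7 = 4.67, rounded up to 5, so 5 affirmative votes are needed; 7 voted in favor. Satisfied.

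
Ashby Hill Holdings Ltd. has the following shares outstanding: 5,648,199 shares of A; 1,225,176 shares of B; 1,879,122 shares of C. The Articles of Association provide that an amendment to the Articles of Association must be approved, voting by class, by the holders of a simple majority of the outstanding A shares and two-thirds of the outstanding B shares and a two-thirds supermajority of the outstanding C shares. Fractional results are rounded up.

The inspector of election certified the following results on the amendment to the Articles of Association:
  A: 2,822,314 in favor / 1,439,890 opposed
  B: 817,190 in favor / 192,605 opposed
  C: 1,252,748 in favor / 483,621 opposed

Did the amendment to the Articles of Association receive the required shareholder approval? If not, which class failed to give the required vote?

Not approved — the A shares did not give the required vote.

A: a majority of 5648199 is 2824100; 2,824,100 required, 2,822,314 in favor — not approved.
B: 2/3 of 1225176 = 816784; 816,784 required, 817,190 in favor — approved.
C: 2/3 of 1879122 = 1252748; 1,252,748 required, 1,252,748 in favor — approved.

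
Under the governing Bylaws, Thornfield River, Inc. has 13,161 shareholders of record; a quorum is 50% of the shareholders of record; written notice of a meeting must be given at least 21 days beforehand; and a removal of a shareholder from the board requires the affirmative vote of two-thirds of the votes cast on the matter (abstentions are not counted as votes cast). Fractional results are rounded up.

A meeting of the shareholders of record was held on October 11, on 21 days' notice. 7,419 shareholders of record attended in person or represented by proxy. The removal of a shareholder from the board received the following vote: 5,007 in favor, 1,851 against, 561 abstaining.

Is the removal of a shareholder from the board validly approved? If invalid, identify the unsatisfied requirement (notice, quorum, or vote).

Notice: 21 days given; 21 required. Satisfied.
Quorum: 50% of 13,161 = 6,580.50, rounded up to 6,581; 7,419 present. Satisfied.
Vote: requires two-thirds of the votes cast (7,419 − 561 abstaining = 6,858); 2/3 of 6858 = 4572, so 4,572 needed; 5,007 in favor. Satisfied.

Valid — all requirements satisfied.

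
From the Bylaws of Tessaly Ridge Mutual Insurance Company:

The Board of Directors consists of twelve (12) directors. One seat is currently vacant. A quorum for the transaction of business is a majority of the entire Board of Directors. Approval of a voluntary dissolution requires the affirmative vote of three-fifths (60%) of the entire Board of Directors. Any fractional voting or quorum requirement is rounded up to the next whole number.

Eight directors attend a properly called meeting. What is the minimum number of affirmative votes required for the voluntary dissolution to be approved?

The voluntary dissolution requires three-fifths of the entire Board of Directors (12).
3/5 of 12 = 7.20, rounded up to 8.

8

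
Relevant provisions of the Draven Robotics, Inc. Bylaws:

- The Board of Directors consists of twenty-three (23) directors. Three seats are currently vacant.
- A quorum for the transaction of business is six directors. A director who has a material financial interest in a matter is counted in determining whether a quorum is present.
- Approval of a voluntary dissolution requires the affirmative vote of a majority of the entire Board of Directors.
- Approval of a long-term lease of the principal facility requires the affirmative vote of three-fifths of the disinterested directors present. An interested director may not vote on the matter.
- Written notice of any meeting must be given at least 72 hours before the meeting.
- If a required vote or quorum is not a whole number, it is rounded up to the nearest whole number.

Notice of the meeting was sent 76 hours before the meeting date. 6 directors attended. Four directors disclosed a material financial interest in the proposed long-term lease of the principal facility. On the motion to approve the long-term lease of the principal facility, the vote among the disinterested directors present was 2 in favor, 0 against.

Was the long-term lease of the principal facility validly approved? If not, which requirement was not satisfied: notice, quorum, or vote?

Notice: 76 hours given; 72 required (76 ≥ 72). Satisfied.
Quorum: 6 present (interested directors count toward quorum); quorum is 6. Satisfied.
Vote: the long-term lease of the principal facility requires three-fifths of the disinterested directors present (6 − 4 = 2). 3/5 of 2 = 1.20, rounded up to 2, so 2 affirmative votes are needed; 2 voted in favor. Satisfied.

Valid — all requirements satisfied.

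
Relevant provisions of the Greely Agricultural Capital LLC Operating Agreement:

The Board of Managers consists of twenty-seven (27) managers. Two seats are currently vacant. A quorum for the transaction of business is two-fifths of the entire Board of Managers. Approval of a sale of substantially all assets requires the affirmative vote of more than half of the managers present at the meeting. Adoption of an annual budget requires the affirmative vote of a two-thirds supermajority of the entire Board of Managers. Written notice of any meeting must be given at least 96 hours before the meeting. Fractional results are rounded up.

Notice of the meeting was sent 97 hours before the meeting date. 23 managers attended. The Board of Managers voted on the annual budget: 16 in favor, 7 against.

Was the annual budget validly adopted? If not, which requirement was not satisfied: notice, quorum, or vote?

Invalid — vote requirement not satisfied.

Notice: 97 hours given; 96 required (97 ≥ 96). Satisfied.
Quorum: 23 present; quorum is 11. Satisfied.
Vote: the annual budget requires two-thirds of the entire Board of Managers (27). 2/3 of 27 = 18, so 18 affirmative votes are needed; 16 voted in favor. Not satisfied.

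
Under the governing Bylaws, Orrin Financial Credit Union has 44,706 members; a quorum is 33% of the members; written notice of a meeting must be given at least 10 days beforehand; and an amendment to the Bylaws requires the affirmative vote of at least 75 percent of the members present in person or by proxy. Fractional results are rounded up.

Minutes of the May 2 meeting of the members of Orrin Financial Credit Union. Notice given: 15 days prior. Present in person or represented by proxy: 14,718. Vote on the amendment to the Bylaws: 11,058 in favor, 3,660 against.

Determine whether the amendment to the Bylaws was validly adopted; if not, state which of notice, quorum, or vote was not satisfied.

Invalid — quorum requirement not satisfied.

Notice: 15 days given; 10 required. Satisfied.
Quorum: 33% of 44,706 = 14,752.98, rounded up to 14,753; 14,718 present. Not satisfied.
Vote: requires three-fourths of those present (14,718); 3/4 of 14718 = 11038.50, rounded up to 11039, so 11,039 needed; 11,058 in favor. Satisfied.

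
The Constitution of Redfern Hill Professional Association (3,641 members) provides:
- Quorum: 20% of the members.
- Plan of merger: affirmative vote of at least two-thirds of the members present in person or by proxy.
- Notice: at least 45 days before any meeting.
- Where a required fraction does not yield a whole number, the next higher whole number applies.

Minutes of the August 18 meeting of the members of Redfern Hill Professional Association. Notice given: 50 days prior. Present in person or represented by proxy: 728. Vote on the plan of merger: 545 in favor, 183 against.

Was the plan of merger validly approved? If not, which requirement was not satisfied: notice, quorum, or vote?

Notice: 50 days given; 45 required. Satisfied.
Quorum: 20% of 3,641 = 728.20, rounded up to 729; 728 present. Not satisfied.
Vote: requires two-thirds of those present (728); 2/3 of 728 = 485.33, rounded up to 486, so 486 needed; 545 in favor. Satisfied.

Invalid — quorum requirement not satisfied.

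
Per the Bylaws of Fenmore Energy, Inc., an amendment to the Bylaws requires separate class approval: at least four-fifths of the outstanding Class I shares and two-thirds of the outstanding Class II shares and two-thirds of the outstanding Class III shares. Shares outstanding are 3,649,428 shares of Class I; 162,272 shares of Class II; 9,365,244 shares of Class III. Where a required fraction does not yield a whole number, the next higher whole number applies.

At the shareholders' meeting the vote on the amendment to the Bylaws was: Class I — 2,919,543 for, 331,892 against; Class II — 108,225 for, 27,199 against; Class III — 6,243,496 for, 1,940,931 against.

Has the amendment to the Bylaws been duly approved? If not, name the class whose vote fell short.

Approved — every class gave the required vote.

Class I: 4/5 of 3649428 = 2919542.40, rounded up to 2919543; 2,919,543 required, 2,919,543 in favor — approved.
Class II: 2/3 of 162272 = 108181.33, rounded up to 108182; 108,182 required, 108,225 in favor — approved.
Class III: 2/3 of 9365244 = 6243496; 6,243,496 required, 6,243,496 in favor — approved.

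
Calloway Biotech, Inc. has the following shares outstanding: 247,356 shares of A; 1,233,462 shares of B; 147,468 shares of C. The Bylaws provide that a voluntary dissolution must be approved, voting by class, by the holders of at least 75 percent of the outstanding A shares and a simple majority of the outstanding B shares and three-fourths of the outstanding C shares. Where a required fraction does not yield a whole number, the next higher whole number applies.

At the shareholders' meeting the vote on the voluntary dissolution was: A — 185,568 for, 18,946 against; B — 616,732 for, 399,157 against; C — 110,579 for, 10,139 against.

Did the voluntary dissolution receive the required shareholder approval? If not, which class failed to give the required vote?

A: 3/4 of 247356 = 185517; 185,517 required, 185,568 in favor — approved.
B: a majority of 1233462 is 616732; 616,732 required, 616,732 in favor — approved.
C: 3/4 of 147468 = 110601; 110,601 required, 110,579 in favor — not approved.

Not approved — the C shares did not give the required vote.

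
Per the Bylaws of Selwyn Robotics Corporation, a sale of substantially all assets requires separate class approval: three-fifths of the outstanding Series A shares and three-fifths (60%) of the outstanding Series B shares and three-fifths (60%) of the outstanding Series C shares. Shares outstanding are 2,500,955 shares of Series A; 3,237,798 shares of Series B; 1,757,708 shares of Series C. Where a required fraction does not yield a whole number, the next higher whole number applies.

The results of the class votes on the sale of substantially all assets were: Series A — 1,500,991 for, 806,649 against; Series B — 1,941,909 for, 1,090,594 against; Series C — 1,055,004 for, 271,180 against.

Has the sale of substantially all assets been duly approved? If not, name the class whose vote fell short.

Series A: 3/5 of 2500955 = 1500573; 1,500,573 required, 1,500,991 in favor — approved.
Series B: 3/5 of 3237798 = 1942678.80, rounded up to 1942679; 1,942,679 required, 1,941,909 in favor — not approved.
Series C: 3/5 of 1757708 = 1054624.80, rounded up to 1054625; 1,054,625 required, 1,055,004 in favor — approved.

Not approved — the Series B shares did not give the required vote.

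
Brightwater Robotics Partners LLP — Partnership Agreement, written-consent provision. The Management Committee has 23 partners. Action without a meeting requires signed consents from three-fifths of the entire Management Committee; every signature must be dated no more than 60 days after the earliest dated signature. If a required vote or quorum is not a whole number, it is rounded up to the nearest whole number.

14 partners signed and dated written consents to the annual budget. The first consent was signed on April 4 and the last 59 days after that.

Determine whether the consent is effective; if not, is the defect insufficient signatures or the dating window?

Effective — both the signature and dating-window requirements are satisfied.

Signatures required: three-fifths of 23 — 3/5 of 23 = 13.80, rounded up to 14, so 14 needed; 14 signed. Sufficient.
Dating window: the latest signature is 59 days after the earliest; the limit is 60 days. Within the window.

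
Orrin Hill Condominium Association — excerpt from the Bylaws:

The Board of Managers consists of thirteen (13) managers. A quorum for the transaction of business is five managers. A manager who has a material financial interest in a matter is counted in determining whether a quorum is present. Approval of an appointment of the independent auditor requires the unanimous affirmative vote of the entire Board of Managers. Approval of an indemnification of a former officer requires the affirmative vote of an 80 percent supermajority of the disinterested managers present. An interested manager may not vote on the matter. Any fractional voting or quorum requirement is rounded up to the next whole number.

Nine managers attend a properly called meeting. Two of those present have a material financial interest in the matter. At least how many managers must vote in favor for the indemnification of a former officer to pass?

6

The indemnification of a former officer requires four-fifths of the disinterested managers present (9 − 2 = 7).
4/5 of 7 = 5.60, rounded up to 6.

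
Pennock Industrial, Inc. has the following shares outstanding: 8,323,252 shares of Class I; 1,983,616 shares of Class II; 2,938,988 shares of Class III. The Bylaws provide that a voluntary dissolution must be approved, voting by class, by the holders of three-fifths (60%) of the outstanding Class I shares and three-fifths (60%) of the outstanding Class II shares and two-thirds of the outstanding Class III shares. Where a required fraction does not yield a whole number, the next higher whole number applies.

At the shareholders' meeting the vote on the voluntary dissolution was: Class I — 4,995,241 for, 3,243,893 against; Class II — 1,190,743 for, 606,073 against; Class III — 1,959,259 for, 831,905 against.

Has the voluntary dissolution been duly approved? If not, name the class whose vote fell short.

Not approved — the Class III shares did not give the required vote.

Class I: 3/5 of 8323252 = 4993951.20, rounded up to 4993952; 4,993,952 required, 4,995,241 in favor — approved.
Class II: 3/5 of 1983616 = 1190169.60, rounded up to 1190170; 1,190,170 required, 1,190,743 in favor — approved.
Class III: 2/3 of 2938988 = 1959325.33, rounded up to 1959326; 1,959,326 required, 1,959,259 in favor — not approved.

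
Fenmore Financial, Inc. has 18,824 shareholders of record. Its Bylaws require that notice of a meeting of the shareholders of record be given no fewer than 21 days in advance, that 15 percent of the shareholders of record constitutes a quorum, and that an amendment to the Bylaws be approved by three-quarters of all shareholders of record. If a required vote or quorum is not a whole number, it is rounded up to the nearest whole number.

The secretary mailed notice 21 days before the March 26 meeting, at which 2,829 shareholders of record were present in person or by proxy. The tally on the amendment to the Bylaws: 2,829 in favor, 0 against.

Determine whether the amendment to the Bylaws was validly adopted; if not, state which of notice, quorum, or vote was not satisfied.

Invalid — vote requirement not satisfied.

Notice: 21 days given; 21 required. Satisfied.
Quorum: 15% of 18,824 = 2,823.60, rounded up to 2,824; 2,829 present. Satisfied.
Vote: requires three-fourths of all shareholders of record (18,824); 3/4 of 18824 = 14118, so 14,118 needed; 2,829 in favor. Not satisfied.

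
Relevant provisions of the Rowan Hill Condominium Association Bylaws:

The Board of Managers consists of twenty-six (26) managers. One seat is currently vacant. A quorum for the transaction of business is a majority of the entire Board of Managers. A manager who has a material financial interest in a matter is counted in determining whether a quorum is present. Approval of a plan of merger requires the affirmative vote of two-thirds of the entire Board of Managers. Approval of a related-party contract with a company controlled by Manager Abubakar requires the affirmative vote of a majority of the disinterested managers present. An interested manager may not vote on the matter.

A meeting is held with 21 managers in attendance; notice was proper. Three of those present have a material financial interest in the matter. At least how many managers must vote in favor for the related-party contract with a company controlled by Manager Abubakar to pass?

10

The related-party contract with a company controlled by Manager Abubakar requires a majority of the disinterested managers present (21 − 3 = 18).
A majority of 18 is 10.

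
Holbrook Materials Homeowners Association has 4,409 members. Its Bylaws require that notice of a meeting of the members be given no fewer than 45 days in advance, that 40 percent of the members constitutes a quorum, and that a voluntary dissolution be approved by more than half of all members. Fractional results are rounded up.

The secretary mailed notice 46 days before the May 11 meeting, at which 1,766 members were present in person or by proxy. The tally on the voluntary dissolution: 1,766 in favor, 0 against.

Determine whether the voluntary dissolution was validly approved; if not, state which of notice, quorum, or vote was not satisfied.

Invalid — vote requirement not satisfied.

Notice: 46 days given; 45 required. Satisfied.
Quorum: 40% of 4,409 = 1,763.60, rounded up to 1,764; 1,766 present. Satisfied.
Vote: requires a majority of all members (4,409); a majority of 4409 is 2205, so 2,205 needed; 1,766 in favor. Not satisfied.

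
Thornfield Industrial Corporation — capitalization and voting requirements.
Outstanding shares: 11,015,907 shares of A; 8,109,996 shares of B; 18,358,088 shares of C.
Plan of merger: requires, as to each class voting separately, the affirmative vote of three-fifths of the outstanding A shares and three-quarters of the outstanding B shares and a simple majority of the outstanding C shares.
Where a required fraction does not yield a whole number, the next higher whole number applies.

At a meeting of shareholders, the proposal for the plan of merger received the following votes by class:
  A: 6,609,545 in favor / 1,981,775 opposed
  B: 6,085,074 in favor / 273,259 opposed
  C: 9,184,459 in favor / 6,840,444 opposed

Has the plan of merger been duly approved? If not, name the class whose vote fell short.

Approved — every class gave the required vote.

A: 3/5 of 11015907 = 6609544.20, rounded up to 6609545; 6,609,545 required, 6,609,545 in favor — approved.
B: 3/4 of 8109996 = 6082497; 6,082,497 required, 6,085,074 in favor — approved.
C: a majority of 18358088 is 9179045; 9,179,045 required, 9,184,459 in favor — approved.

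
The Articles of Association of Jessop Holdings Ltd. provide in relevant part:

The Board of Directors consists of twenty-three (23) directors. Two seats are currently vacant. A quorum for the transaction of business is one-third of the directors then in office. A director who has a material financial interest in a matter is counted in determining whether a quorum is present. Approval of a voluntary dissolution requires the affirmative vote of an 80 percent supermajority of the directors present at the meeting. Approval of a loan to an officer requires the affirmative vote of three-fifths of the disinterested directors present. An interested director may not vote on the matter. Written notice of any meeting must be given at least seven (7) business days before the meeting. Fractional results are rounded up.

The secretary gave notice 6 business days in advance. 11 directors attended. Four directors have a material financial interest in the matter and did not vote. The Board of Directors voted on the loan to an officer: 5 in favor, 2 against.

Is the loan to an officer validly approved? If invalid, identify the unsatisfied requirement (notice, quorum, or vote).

Invalid — notice requirement not satisfied.

Notice: 6 business days given; 7 required (6 < 7). Not satisfied.
Quorum: 11 present (interested directors count toward quorum); quorum is 7. Satisfied.
Vote: the loan to an officer requires three-fifths of the disinterested directors present (11 − 4 = 7). 3/5 of 7 = 4.20, rounded up to 5, so 5 affirmative votes are needed; 5 voted in favor. Satisfied.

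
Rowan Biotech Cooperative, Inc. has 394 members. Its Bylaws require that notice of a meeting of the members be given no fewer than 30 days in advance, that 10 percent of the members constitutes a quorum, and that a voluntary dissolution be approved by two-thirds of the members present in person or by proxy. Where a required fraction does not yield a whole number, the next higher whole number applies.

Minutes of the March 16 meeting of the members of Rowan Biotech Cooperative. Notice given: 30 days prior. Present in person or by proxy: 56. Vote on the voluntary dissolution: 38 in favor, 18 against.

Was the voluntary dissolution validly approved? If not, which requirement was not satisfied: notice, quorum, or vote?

Notice: 30 days given; 30 required. Satisfied.
Quorum: 10% of 394 = 39.40, rounded up to 40; 56 present. Satisfied.
Vote: requires two-thirds of those present (56); 2/3 of 56 = 37.33, rounded up to 38, so 38 needed; 38 in favor. Satisfied.

Valid — all requirements satisfied.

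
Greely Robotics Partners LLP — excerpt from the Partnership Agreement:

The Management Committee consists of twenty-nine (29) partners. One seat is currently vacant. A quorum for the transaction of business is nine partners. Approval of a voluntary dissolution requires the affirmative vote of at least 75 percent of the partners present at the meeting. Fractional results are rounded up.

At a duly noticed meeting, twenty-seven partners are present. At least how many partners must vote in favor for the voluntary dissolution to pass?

The voluntary dissolution requires three-fourths of the partners present (27).
3/4 of 27 = 20.25, rounded up to 21.

21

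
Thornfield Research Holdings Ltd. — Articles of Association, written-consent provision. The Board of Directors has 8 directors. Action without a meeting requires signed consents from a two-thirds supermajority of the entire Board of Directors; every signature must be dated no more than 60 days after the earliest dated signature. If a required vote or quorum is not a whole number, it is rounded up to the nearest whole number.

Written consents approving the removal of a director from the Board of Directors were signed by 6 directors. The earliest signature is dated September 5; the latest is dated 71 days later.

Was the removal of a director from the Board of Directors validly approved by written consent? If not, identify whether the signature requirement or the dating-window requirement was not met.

Not effective — dating-window requirement not satisfied.

Signatures required: a two-thirds supermajority of 8 — 2/3 of 8 = 5.33, rounded up to 6, so 6 needed; 6 signed. Sufficient.
Dating window: the latest signature is 71 days after the earliest; the limit is 60 days. Outside the window.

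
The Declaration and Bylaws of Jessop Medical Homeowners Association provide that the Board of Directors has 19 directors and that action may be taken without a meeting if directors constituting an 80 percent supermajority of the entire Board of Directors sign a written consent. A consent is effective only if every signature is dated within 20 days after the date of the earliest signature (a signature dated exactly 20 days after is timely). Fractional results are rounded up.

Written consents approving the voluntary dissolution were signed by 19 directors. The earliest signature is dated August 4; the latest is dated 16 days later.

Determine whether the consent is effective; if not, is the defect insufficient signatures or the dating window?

Effective — both the signature and dating-window requirements are satisfied.

Signatures required: an 80 percent supermajority of 19 — 4/5 of 19 = 15.20, rounded up to 16, so 16 needed; 19 signed. Sufficient.
Dating window: the latest signature is 16 days after the earliest; the limit is 20 days. Within the window.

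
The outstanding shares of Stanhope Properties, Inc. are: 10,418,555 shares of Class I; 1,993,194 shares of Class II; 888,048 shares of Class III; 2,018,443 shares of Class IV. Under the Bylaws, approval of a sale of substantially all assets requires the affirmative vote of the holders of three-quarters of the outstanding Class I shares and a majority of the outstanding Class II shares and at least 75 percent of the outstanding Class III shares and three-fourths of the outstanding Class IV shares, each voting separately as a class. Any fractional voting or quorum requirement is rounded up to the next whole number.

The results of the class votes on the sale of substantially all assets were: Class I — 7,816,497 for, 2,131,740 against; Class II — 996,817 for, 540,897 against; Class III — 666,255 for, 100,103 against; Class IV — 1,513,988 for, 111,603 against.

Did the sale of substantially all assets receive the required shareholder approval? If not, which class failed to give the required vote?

Class I: 3/4 of 10418555 = 7813916.25, rounded up to 7813917; 7,813,917 required, 7,816,497 in favor — approved.
Class II: a majority of 1993194 is 996598; 996,598 required, 996,817 in favor — approved.
Class III: 3/4 of 888048 = 666036; 666,036 required, 666,255 in favor — approved.
Class IV: 3/4 of 2018443 = 1513832.25, rounded up to 1513833; 1,513,833 required, 1,513,988 in favor — approved.

Approved — every class gave the required vote.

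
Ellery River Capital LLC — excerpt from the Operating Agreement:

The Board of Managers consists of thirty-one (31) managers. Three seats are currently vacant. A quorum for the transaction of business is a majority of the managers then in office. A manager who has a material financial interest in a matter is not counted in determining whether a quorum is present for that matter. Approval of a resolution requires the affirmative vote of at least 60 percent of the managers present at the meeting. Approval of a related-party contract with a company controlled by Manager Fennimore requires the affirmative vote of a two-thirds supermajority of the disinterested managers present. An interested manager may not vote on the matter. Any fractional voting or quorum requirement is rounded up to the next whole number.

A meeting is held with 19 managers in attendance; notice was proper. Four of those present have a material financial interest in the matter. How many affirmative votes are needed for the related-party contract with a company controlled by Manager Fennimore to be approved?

10

The related-party contract with a company controlled by Manager Fennimore requires two-thirds of the disinterested managers present (19 − 4 = 15).
2/3 of 15 = 10.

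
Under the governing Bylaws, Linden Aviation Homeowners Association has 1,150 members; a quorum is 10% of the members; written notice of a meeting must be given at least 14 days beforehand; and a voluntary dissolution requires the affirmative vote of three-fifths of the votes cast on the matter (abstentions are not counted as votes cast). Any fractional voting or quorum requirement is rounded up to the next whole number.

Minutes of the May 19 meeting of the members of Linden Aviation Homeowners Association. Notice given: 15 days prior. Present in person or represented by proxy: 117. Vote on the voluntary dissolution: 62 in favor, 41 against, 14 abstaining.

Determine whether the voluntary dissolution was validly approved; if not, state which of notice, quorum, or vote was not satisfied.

Notice: 15 days given; 14 required. Satisfied.
Quorum: 10% of 1,150 = 115; 117 present. Satisfied.
Vote: requires three-fifths of the votes cast (117 − 14 abstaining = 103); 3/5 of 103 = 61.80, rounded up to 62, so 62 needed; 62 in favor. Satisfied.

Valid — all requirements satisfied.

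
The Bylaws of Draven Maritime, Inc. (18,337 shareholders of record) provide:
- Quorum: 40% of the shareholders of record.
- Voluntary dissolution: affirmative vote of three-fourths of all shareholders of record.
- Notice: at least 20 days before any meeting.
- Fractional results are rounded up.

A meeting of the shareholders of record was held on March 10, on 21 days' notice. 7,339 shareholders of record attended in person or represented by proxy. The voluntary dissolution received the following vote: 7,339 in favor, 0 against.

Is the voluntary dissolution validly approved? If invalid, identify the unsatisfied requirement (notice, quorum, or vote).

Invalid — vote requirement not satisfied.

Notice: 21 days given; 20 required. Satisfied.
Quorum: 40% of 18,337 = 7,334.80, rounded up to 7,335; 7,339 present. Satisfied.
Vote: requires three-fourths of all shareholders of record (18,337); 3/4 of 18337 = 13752.75, rounded up to 13753, so 13,753 needed; 7,339 in favor. Not satisfied.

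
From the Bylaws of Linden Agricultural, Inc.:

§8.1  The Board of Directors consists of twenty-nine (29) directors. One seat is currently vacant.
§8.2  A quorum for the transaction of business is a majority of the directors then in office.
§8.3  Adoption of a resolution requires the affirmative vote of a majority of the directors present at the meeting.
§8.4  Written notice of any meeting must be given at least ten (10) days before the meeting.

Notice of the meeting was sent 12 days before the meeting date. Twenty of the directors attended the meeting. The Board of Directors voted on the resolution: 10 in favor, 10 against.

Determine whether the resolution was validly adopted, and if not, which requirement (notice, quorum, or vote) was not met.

Notice: 12 days given; 10 required (12 ≥ 10). Satisfied.
Quorum: 20 present; quorum is 15. Satisfied.
Vote: the resolution requires a majority of the directors present (20). A majority of 20 is 11, so 11 affirmative votes are needed; 10 voted in favor. Not satisfied.

Invalid — vote requirement not satisfied.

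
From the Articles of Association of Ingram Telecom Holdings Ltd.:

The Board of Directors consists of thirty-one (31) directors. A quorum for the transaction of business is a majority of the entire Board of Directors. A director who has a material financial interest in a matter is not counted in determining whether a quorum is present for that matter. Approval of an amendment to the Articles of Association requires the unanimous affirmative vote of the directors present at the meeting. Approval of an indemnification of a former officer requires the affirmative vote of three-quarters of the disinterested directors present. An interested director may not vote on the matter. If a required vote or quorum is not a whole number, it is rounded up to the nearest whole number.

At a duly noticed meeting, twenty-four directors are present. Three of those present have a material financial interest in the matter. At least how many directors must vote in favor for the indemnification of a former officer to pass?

The indemnification of a former officer requires three-fourths of the disinterested directors present (24 − 3 = 21).
3/4 of 21 = 15.75, rounded up to 16.

16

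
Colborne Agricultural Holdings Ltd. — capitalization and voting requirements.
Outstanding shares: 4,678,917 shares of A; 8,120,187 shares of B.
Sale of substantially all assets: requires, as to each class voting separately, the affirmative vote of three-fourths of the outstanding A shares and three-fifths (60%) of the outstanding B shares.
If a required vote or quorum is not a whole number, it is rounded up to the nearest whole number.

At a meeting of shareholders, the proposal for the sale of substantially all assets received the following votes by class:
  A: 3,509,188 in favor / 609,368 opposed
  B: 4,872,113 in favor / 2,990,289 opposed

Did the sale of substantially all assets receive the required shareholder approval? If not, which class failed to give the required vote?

Approved — every class gave the required vote.

A: 3/4 of 4678917 = 3509187.75, rounded up to 3509188; 3,509,188 required, 3,509,188 in favor — approved.
B: 3/5 of 8120187 = 4872112.20, rounded up to 4872113; 4,872,113 required, 4,872,113 in favor — approved.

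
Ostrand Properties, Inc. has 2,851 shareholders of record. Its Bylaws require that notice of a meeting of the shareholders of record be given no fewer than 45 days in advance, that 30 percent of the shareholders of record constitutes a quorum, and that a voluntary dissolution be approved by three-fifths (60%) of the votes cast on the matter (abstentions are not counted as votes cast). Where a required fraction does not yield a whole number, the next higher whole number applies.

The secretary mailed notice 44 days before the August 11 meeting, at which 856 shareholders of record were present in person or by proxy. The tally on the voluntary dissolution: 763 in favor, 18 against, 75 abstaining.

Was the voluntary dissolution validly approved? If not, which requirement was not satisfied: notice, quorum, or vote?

Notice: 44 days given; 45 required. Not satisfied.
Quorum: 30% of 2,851 = 855.30, rounded up to 856; 856 present. Satisfied.
Vote: requires three-fifths of the votes cast (856 − 75 abstaining = 781); 3/5 of 781 = 468.60, rounded up to 469, so 469 needed; 763 in favor. Satisfied.

Invalid — notice requirement not satisfied.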